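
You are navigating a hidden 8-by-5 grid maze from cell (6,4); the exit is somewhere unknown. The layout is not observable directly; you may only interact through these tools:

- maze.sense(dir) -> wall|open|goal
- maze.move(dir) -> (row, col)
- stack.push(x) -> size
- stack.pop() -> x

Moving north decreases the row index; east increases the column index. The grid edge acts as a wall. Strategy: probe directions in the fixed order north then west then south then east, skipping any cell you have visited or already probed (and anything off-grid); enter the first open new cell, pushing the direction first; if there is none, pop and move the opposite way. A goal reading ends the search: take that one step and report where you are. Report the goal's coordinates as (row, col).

Do: maze.sense[dir='north']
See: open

Do: stack.push[x='north']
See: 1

Do: maze.move[dir='north']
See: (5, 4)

Do: maze.sense[dir='north']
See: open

Do: stack.push[x='north']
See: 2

Do: maze.move[dir='north']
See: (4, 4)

Do: maze.sense[dir='north']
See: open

Do: stack.push[x='north']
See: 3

Do: maze.move[dir='north']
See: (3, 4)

Do: maze.sense[dir='north']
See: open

Do: stack.push[x='north']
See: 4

Do: maze.move[dir='north']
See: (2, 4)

Do: maze.sense[dir='north']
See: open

Do: stack.push[x='north']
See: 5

Do: maze.move[dir='north']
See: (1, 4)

Do: maze.sense[dir='north']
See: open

Do: stack.push[x='north']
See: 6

Do: maze.move[dir='north']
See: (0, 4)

Do: maze.sense[dir='west']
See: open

Do: stack.push[x='west']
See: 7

Do: maze.move[dir='west']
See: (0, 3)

Do: maze.sense[dir='west']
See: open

Do: stack.push[x='west']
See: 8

Do: maze.move[dir='west']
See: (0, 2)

Do: maze.sense[dir='west']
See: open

Do: stack.push[x='west']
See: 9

Do: maze.move[dir='west']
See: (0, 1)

Do: maze.sense[dir='west']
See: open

Do: stack.push[x='west']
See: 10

Do: maze.move[dir='west']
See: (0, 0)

Do: maze.sense[dir='south']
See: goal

Do: maze.move[dir='south']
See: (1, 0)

Answer: (1, 0)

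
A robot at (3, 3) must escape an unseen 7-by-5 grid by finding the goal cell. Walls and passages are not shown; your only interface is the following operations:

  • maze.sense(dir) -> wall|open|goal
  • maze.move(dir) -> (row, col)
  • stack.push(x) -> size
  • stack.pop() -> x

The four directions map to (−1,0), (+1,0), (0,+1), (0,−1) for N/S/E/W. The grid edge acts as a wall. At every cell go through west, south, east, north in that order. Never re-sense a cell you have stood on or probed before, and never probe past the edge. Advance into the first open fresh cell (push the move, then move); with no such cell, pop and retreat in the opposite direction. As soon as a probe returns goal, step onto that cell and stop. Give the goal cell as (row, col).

> maze.sense dir=west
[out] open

> stack.push x=west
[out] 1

> maze.move dir=west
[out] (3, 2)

> maze.sense dir=west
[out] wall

> maze.sense dir=south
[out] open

> stack.push x=south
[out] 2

> maze.move dir=south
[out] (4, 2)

> maze.sense dir=west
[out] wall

> maze.sense dir=south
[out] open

> stack.push x=south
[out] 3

> maze.move dir=south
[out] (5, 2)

> maze.sense dir=west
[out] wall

> maze.sense dir=south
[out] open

> stack.push x=south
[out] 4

> maze.move dir=south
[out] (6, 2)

> maze.sense dir=west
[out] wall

> maze.sense dir=east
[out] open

> stack.push x=east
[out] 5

> maze.move dir=east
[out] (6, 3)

> maze.sense dir=east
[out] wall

> maze.sense dir=north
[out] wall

> stack.pop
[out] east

> maze.move dir=west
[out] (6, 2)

> stack.pop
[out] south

> maze.move dir=north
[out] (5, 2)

> stack.pop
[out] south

> maze.move dir=north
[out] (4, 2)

> maze.sense dir=east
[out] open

> stack.push x=east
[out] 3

> maze.move dir=east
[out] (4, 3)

> maze.sense dir=east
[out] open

> stack.push x=east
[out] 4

> maze.move dir=east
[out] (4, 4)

> maze.sense dir=south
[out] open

> stack.push x=south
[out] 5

> maze.move dir=south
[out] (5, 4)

> stack.pop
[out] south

> maze.move dir=north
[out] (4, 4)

> maze.sense dir=north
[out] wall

> stack.pop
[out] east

> maze.move dir=west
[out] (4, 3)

> stack.pop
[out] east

> maze.move dir=west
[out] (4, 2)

> stack.pop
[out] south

> maze.move dir=north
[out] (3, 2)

> maze.sense dir=north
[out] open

> stack.push x=north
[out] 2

> maze.move dir=north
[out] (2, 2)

> maze.sense dir=west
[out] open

> stack.push x=west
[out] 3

> maze.move dir=west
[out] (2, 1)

> maze.sense dir=west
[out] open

> stack.push x=west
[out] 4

> maze.move dir=west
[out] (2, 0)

> maze.sense dir=south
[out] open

> stack.push x=south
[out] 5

> maze.move dir=south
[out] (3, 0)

> maze.sense dir=south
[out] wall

> stack.pop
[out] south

> maze.move dir=north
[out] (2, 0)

> maze.sense dir=north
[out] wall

> stack.pop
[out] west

> maze.move dir=east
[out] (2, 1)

> maze.sense dir=north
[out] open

> stack.push x=north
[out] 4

> maze.move dir=north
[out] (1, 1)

> maze.sense dir=east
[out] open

> stack.push x=east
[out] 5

> maze.move dir=east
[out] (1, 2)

> maze.sense dir=east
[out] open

> stack.push x=east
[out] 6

> maze.move dir=east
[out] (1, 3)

> maze.sense dir=south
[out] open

> stack.push x=south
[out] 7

> maze.move dir=south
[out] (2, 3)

> maze.sense dir=east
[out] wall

> stack.pop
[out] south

> maze.move dir=north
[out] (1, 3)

> maze.sense dir=east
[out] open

> stack.push x=east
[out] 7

> maze.move dir=east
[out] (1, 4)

> maze.sense dir=north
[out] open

> stack.push x=north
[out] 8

> maze.move dir=north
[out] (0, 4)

> maze.sense dir=west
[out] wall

> stack.pop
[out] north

> maze.move dir=south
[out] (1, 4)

> stack.pop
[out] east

> maze.move dir=west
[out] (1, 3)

> stack.pop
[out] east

> maze.move dir=west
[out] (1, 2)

> maze.sense dir=north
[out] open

> stack.push x=north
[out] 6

> maze.move dir=north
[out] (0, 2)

> maze.sense dir=west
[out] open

> stack.push x=west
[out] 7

> maze.move dir=west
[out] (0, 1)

> maze.sense dir=west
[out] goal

> maze.move dir=west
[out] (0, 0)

Answer: (0, 0)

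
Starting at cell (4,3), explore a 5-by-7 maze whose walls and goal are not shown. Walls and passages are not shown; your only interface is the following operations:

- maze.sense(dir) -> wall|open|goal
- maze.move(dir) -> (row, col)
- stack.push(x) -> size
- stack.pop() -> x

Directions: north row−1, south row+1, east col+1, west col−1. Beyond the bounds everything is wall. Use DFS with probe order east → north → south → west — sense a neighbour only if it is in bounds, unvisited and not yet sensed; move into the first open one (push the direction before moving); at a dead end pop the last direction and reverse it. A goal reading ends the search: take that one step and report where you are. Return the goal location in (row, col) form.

·→ maze.sense(dir→east)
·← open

·→ stack.push(x→east)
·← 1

·→ maze.move(dir→east)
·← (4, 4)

·→ maze.sense(dir→east)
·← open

·→ stack.push(x→east)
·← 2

·→ maze.move(dir→east)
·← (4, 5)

·→ maze.sense(dir→east)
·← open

·→ stack.push(x→east)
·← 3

·→ maze.move(dir→east)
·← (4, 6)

·→ maze.sense(dir→north)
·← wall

·→ stack.pop()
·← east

·→ maze.move(dir→west)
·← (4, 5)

·→ maze.sense(dir→north)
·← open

·→ stack.push(x→north)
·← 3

·→ maze.move(dir→north)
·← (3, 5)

·→ maze.sense(dir→north)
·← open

·→ stack.push(x→north)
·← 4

·→ maze.move(dir→north)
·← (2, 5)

·→ maze.sense(dir→east)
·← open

·→ stack.push(x→east)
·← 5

·→ maze.move(dir→east)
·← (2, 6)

·→ maze.sense(dir→north)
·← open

·→ stack.push(x→north)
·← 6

·→ maze.move(dir→north)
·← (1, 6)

·→ maze.sense(dir→north)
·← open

·→ stack.push(x→north)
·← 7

·→ maze.move(dir→north)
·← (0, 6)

·→ maze.sense(dir→west)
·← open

·→ stack.push(x→west)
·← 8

·→ maze.move(dir→west)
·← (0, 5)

·→ maze.sense(dir→south)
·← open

·→ stack.push(x→south)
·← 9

·→ maze.move(dir→south)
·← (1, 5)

·→ maze.sense(dir→west)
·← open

·→ stack.push(x→west)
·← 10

·→ maze.move(dir→west)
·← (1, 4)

·→ maze.sense(dir→north)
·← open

·→ stack.push(x→north)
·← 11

·→ maze.move(dir→north)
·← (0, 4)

·→ maze.sense(dir→west)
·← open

·→ stack.push(x→west)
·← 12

·→ maze.move(dir→west)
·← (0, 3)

·→ maze.sense(dir→south)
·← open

·→ stack.push(x→south)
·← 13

·→ maze.move(dir→south)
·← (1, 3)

·→ maze.sense(dir→south)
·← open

·→ stack.push(x→south)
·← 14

·→ maze.move(dir→south)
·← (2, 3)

·→ maze.sense(dir→east)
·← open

·→ stack.push(x→east)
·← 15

·→ maze.move(dir→east)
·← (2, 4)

·→ maze.sense(dir→south)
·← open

·→ stack.push(x→south)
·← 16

·→ maze.move(dir→south)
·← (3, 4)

·→ maze.sense(dir→west)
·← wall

·→ stack.pop()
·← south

·→ maze.move(dir→north)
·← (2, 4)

·→ stack.pop()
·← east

·→ maze.move(dir→west)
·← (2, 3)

·→ maze.sense(dir→west)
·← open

·→ stack.push(x→west)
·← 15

·→ maze.move(dir→west)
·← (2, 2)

·→ maze.sense(dir→north)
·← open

·→ stack.push(x→north)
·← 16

·→ maze.move(dir→north)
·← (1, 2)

·→ maze.sense(dir→north)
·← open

·→ stack.push(x→north)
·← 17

·→ maze.move(dir→north)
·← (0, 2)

·→ maze.sense(dir→west)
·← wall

·→ stack.pop()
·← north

·→ maze.move(dir→south)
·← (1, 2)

·→ maze.sense(dir→west)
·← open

·→ stack.push(x→west)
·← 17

·→ maze.move(dir→west)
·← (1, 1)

·→ maze.sense(dir→south)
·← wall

·→ maze.sense(dir→west)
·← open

·→ stack.push(x→west)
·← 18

·→ maze.move(dir→west)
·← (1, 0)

·→ maze.sense(dir→north)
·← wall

·→ maze.sense(dir→south)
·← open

·→ stack.push(x→south)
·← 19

·→ maze.move(dir→south)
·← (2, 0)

·→ maze.sense(dir→south)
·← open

·→ stack.push(x→south)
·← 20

·→ maze.move(dir→south)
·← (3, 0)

·→ maze.sense(dir→east)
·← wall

·→ maze.sense(dir→south)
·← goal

·→ maze.move(dir→south)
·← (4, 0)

Answer: (4, 0)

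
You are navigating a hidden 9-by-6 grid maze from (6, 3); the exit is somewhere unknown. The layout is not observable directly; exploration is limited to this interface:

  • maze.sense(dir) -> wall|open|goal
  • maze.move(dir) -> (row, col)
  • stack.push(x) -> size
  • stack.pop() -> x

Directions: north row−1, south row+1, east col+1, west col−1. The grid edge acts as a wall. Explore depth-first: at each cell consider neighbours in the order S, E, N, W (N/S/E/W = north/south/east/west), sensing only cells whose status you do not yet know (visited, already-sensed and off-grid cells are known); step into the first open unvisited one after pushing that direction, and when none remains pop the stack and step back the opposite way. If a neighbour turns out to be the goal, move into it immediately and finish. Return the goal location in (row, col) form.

// 1. sense(south) : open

// 2. push(south) : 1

// 3. move(south) : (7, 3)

// 4. sense(south) : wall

// 5. sense(east) : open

// 6. push(east) : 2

// 7. move(east) : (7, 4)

// 8. sense(south) : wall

// 9. sense(east) : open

// 10. push(east) : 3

// 11. move(east) : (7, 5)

// 12. sense(south) : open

// 13. push(south) : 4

// 14. move(south) : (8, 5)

// 15. pop() : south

// 16. move(north) : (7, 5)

// 17. sense(north) : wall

// 18. pop() : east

// 19. move(west) : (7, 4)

// 20. sense(north) : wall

// 21. pop() : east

// 22. move(west) : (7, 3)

// 23. sense(west) : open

// 24. push(west) : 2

// 25. move(west) : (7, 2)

// 26. sense(south) : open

// 27. push(south) : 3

// 28. move(south) : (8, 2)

// 29. sense(west) : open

// 30. push(west) : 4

// 31. move(west) : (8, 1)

// 32. sense(north) : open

// 33. push(north) : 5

// 34. move(north) : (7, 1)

// 35. sense(north) : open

// 36. push(north) : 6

// 37. move(north) : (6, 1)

// 38. sense(east) : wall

// 39. sense(north) : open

// 40. push(north) : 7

// 41. move(north) : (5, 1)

// 42. sense(east) : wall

// 43. sense(north) : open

// 44. push(north) : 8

// 45. move(north) : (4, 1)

// 46. sense(east) : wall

// 47. sense(north) : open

// 48. push(north) : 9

// 49. move(north) : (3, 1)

// 50. sense(east) : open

// 51. push(east) : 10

// 52. move(east) : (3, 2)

// 53. sense(east) : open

// 54. push(east) : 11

// 55. move(east) : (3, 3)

// 56. sense(south) : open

// 57. push(south) : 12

// 58. move(south) : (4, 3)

// 59. sense(south) : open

// 60. push(south) : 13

// 61. move(south) : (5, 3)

// 62. sense(east) : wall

// 63. pop() : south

// 64. move(north) : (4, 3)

// 65. sense(east) : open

// 66. push(east) : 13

// 67. move(east) : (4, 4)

// 68. sense(east) : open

// 69. push(east) : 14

// 70. move(east) : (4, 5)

// 71. sense(south) : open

// 72. push(south) : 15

// 73. move(south) : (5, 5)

// 74. pop() : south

// 75. move(north) : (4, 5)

// 76. sense(north) : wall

// 77. pop() : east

// 78. move(west) : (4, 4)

// 79. sense(north) : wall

// 80. pop() : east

// 81. move(west) : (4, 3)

// 82. pop() : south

// 83. move(north) : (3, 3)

// 84. sense(north) : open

// 85. push(north) : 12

// 86. move(north) : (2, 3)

// 87. sense(east) : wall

// 88. sense(north) : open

// 89. push(north) : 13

// 90. move(north) : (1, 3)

// 91. sense(east) : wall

// 92. sense(north) : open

// 93. push(north) : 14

// 94. move(north) : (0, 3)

// 95. sense(east) : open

// 96. push(east) : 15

// 97. move(east) : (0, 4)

// 98. sense(east) : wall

// 99. pop() : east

// 100. move(west) : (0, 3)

// 101. sense(west) : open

// 102. push(west) : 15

// 103. move(west) : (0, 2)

// 104. sense(south) : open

// 105. push(south) : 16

// 106. move(south) : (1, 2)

// 107. sense(south) : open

// 108. push(south) : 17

// 109. move(south) : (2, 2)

// 110. sense(west) : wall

// 111. pop() : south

// 112. move(north) : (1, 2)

// 113. sense(west) : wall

// 114. pop() : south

// 115. move(north) : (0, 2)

// 116. sense(west) : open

// 117. push(west) : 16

// 118. move(west) : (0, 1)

// 119. sense(west) : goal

// 120. move(west) : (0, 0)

Answer: (0, 0)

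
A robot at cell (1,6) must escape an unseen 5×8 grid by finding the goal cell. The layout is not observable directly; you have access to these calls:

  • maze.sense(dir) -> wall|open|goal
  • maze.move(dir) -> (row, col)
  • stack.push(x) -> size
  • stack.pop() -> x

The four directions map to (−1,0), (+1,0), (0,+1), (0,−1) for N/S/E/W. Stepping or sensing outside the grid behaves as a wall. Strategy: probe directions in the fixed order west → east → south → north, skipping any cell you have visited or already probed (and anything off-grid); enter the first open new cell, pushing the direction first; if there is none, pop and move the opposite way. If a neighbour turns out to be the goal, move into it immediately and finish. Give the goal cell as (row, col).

~$ sense dir→west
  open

~$ push x→west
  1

~$ move dir→west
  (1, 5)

~$ sense dir→west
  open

~$ push x→west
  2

~$ move dir→west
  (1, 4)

~$ sense dir→west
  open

~$ push x→west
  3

~$ move dir→west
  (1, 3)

~$ sense dir→west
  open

~$ push x→west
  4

~$ move dir→west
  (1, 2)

~$ sense dir→west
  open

~$ push x→west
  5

~$ move dir→west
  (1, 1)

~$ sense dir→west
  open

~$ push x→west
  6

~$ move dir→west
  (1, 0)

~$ sense dir→south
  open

~$ push x→south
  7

~$ move dir→south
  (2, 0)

~$ sense dir→east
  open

~$ push x→east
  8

~$ move dir→east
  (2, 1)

~$ sense dir→east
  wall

~$ sense dir→south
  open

~$ push x→south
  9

~$ move dir→south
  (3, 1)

~$ sense dir→west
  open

~$ push x→west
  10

~$ move dir→west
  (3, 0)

~$ sense dir→south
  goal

~$ move dir→south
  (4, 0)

Answer: (4, 0)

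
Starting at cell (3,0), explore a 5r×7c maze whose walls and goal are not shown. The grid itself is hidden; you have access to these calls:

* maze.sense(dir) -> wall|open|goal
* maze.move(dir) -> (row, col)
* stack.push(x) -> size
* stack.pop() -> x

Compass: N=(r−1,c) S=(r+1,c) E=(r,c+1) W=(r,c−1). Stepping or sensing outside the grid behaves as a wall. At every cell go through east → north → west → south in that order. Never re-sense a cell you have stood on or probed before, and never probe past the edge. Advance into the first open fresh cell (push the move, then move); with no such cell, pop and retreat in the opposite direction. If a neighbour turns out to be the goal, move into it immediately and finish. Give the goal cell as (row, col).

Do: maze.sense[dir→east]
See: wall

Do: maze.sense[dir→north]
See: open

Do: stack.push[x→north]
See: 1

Do: maze.move[dir→north]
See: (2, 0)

Do: maze.sense[dir→east]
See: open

Do: stack.push[x→east]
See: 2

Do: maze.move[dir→east]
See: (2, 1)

Do: maze.sense[dir→east]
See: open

Do: stack.push[x→east]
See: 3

Do: maze.move[dir→east]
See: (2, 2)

Do: maze.sense[dir→east]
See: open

Do: stack.push[x→east]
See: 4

Do: maze.move[dir→east]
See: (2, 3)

Do: maze.sense[dir→east]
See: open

Do: stack.push[x→east]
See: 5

Do: maze.move[dir→east]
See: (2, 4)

Do: maze.sense[dir→east]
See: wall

Do: maze.sense[dir→north]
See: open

Do: stack.push[x→north]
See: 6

Do: maze.move[dir→north]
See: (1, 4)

Do: maze.sense[dir→east]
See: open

Do: stack.push[x→east]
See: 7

Do: maze.move[dir→east]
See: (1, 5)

Do: maze.sense[dir→east]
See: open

Do: stack.push[x→east]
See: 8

Do: maze.move[dir→east]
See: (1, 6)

Do: maze.sense[dir→north]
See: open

Do: stack.push[x→north]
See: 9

Do: maze.move[dir→north]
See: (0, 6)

Do: maze.sense[dir→west]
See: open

Do: stack.push[x→west]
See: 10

Do: maze.move[dir→west]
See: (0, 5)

Do: maze.sense[dir→west]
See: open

Do: stack.push[x→west]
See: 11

Do: maze.move[dir→west]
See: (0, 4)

Do: maze.sense[dir→west]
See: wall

Do: stack.pop[]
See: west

Do: maze.move[dir→east]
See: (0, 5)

Do: stack.pop[]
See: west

Do: maze.move[dir→east]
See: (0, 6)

Do: stack.pop[]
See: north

Do: maze.move[dir→south]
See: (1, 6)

Do: maze.sense[dir→south]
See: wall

Do: stack.pop[]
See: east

Do: maze.move[dir→west]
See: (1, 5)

Do: stack.pop[]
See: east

Do: maze.move[dir→west]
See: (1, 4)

Do: maze.sense[dir→west]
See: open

Do: stack.push[x→west]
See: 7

Do: maze.move[dir→west]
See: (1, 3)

Do: maze.sense[dir→west]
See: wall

Do: stack.pop[]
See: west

Do: maze.move[dir→east]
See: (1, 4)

Do: stack.pop[]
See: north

Do: maze.move[dir→south]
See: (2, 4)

Do: maze.sense[dir→south]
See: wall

Do: stack.pop[]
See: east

Do: maze.move[dir→west]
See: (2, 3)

Do: maze.sense[dir→south]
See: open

Do: stack.push[x→south]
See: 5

Do: maze.move[dir→south]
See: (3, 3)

Do: maze.sense[dir→west]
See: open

Do: stack.push[x→west]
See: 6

Do: maze.move[dir→west]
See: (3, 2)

Do: maze.sense[dir→south]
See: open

Do: stack.push[x→south]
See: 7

Do: maze.move[dir→south]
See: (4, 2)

Do: maze.sense[dir→east]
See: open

Do: stack.push[x→east]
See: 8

Do: maze.move[dir→east]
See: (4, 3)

Do: maze.sense[dir→east]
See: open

Do: stack.push[x→east]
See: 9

Do: maze.move[dir→east]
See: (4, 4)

Do: maze.sense[dir→east]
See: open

Do: stack.push[x→east]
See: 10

Do: maze.move[dir→east]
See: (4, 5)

Do: maze.sense[dir→east]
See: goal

Do: maze.move[dir→east]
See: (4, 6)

Answer: (4, 6)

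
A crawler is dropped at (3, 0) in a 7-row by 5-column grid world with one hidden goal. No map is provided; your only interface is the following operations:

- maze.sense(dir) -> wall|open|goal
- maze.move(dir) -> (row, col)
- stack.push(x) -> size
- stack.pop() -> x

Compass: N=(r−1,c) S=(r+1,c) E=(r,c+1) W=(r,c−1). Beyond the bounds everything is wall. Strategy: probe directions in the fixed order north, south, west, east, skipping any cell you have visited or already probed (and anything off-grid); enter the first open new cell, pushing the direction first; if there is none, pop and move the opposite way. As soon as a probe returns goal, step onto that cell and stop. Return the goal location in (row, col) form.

$ sense dir=north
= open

$ push x=north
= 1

$ move dir=north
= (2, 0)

$ sense dir=north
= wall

$ sense dir=east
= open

$ push x=east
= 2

$ move dir=east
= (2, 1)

$ sense dir=north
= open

$ push x=north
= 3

$ move dir=north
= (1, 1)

$ sense dir=north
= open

$ push x=north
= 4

$ move dir=north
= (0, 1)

$ sense dir=west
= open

$ push x=west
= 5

$ move dir=west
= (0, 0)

$ pop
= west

$ move dir=east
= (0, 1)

$ sense dir=east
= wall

$ pop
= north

$ move dir=south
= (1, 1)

$ sense dir=east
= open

$ push x=east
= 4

$ move dir=east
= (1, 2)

$ sense dir=south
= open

$ push x=south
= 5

$ move dir=south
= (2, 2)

$ sense dir=south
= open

$ push x=south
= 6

$ move dir=south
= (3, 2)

$ sense dir=south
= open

$ push x=south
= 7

$ move dir=south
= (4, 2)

$ sense dir=south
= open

$ push x=south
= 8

$ move dir=south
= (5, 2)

$ sense dir=south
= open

$ push x=south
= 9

$ move dir=south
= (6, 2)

$ sense dir=west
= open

$ push x=west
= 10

$ move dir=west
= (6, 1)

$ sense dir=north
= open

$ push x=north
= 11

$ move dir=north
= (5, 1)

$ sense dir=north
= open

$ push x=north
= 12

$ move dir=north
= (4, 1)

$ sense dir=north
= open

$ push x=north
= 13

$ move dir=north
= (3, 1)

$ pop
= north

$ move dir=south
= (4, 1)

$ sense dir=west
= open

$ push x=west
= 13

$ move dir=west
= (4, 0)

$ sense dir=south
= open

$ push x=south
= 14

$ move dir=south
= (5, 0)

$ sense dir=south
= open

$ push x=south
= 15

$ move dir=south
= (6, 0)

$ pop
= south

$ move dir=north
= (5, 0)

$ pop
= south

$ move dir=north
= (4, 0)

$ pop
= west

$ move dir=east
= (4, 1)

$ pop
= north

$ move dir=south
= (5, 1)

$ pop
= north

$ move dir=south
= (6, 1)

$ pop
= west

$ move dir=east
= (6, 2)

$ sense dir=east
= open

$ push x=east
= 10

$ move dir=east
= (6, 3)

$ sense dir=north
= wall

$ sense dir=east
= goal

$ move dir=east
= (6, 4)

Answer: (6, 4)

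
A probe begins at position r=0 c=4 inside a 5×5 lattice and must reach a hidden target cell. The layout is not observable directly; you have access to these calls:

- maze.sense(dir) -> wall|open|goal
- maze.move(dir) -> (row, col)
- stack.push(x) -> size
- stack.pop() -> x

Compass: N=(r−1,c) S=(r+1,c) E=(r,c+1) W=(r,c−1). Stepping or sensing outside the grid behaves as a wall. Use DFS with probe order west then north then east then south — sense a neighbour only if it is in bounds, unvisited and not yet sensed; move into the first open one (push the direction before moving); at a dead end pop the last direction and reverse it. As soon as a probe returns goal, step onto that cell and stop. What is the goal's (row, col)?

-- maze.sense(dir='west') == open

-- stack.push(x='west') == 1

-- maze.move(dir='west') == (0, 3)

-- maze.sense(dir='west') == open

-- stack.push(x='west') == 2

-- maze.move(dir='west') == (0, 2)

-- maze.sense(dir='west') == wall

-- maze.sense(dir='south') == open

-- stack.push(x='south') == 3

-- maze.move(dir='south') == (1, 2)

-- maze.sense(dir='west') == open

-- stack.push(x='west') == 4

-- maze.move(dir='west') == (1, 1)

-- maze.sense(dir='west') == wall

-- maze.sense(dir='south') == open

-- stack.push(x='south') == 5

-- maze.move(dir='south') == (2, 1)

-- maze.sense(dir='west') == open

-- stack.push(x='west') == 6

-- maze.move(dir='west') == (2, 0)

-- maze.sense(dir='south') == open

-- stack.push(x='south') == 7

-- maze.move(dir='south') == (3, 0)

-- maze.sense(dir='east') == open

-- stack.push(x='east') == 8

-- maze.move(dir='east') == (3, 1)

-- maze.sense(dir='east') == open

-- stack.push(x='east') == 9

-- maze.move(dir='east') == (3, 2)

-- maze.sense(dir='north') == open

-- stack.push(x='north') == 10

-- maze.move(dir='north') == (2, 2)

-- maze.sense(dir='east') == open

-- stack.push(x='east') == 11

-- maze.move(dir='east') == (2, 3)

-- maze.sense(dir='north') == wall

-- maze.sense(dir='east') == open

-- stack.push(x='east') == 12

-- maze.move(dir='east') == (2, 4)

-- maze.sense(dir='north') == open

-- stack.push(x='north') == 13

-- maze.move(dir='north') == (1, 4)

-- stack.pop() == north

-- maze.move(dir='south') == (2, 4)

-- maze.sense(dir='south') == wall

-- stack.pop() == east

-- maze.move(dir='west') == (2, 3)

-- maze.sense(dir='south') == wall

-- stack.pop() == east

-- maze.move(dir='west') == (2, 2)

-- stack.pop() == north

-- maze.move(dir='south') == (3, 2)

-- maze.sense(dir='south') == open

-- stack.push(x='south') == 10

-- maze.move(dir='south') == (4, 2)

-- maze.sense(dir='west') == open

-- stack.push(x='west') == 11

-- maze.move(dir='west') == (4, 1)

-- maze.sense(dir='west') == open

-- stack.push(x='west') == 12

-- maze.move(dir='west') == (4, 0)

-- stack.pop() == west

-- maze.move(dir='east') == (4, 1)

-- stack.pop() == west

-- maze.move(dir='east') == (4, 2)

-- maze.sense(dir='east') == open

-- stack.push(x='east') == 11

-- maze.move(dir='east') == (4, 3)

-- maze.sense(dir='east') == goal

-- maze.move(dir='east') == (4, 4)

Answer: (4, 4)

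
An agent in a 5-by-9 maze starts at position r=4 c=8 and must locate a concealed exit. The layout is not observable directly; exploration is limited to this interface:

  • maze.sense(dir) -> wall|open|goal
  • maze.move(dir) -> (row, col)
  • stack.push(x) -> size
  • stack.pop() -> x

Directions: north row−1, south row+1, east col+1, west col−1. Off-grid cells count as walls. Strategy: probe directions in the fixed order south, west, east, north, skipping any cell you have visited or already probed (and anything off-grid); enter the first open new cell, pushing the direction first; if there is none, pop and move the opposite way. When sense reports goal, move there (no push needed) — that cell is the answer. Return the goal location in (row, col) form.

// 1. maze.sense(dir→west) => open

// 2. stack.push(x→west) => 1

// 3. maze.move(dir→west) => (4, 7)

// 4. maze.sense(dir→west) => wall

// 5. maze.sense(dir→north) => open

// 6. stack.push(x→north) => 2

// 7. maze.move(dir→north) => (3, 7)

// 8. maze.sense(dir→west) => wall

// 9. maze.sense(dir→east) => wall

// 10. maze.sense(dir→north) => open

// 11. stack.push(x→north) => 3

// 12. maze.move(dir→north) => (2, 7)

// 13. maze.sense(dir→west) => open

// 14. stack.push(x→west) => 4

// 15. maze.move(dir→west) => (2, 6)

// 16. maze.sense(dir→west) => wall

// 17. maze.sense(dir→north) => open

// 18. stack.push(x→north) => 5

// 19. maze.move(dir→north) => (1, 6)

// 20. maze.sense(dir→west) => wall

// 21. maze.sense(dir→east) => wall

// 22. maze.sense(dir→north) => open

// 23. stack.push(x→north) => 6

// 24. maze.move(dir→north) => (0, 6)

// 25. maze.sense(dir→west) => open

// 26. stack.push(x→west) => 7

// 27. maze.move(dir→west) => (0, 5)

// 28. maze.sense(dir→west) => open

// 29. stack.push(x→west) => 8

// 30. maze.move(dir→west) => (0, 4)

// 31. maze.sense(dir→south) => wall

// 32. maze.sense(dir→west) => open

// 33. stack.push(x→west) => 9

// 34. maze.move(dir→west) => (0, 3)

// 35. maze.sense(dir→south) => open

// 36. stack.push(x→south) => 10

// 37. maze.move(dir→south) => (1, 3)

// 38. maze.sense(dir→south) => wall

// 39. maze.sense(dir→west) => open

// 40. stack.push(x→west) => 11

// 41. maze.move(dir→west) => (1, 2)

// 42. maze.sense(dir→south) => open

// 43. stack.push(x→south) => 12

// 44. maze.move(dir→south) => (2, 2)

// 45. maze.sense(dir→south) => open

// 46. stack.push(x→south) => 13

// 47. maze.move(dir→south) => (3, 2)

// 48. maze.sense(dir→south) => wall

// 49. maze.sense(dir→west) => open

// 50. stack.push(x→west) => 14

// 51. maze.move(dir→west) => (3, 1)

// 52. maze.sense(dir→south) => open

// 53. stack.push(x→south) => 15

// 54. maze.move(dir→south) => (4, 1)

// 55. maze.sense(dir→west) => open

// 56. stack.push(x→west) => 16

// 57. maze.move(dir→west) => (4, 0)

// 58. maze.sense(dir→north) => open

// 59. stack.push(x→north) => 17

// 60. maze.move(dir→north) => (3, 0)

// 61. maze.sense(dir→north) => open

// 62. stack.push(x→north) => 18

// 63. maze.move(dir→north) => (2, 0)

// 64. maze.sense(dir→east) => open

// 65. stack.push(x→east) => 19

// 66. maze.move(dir→east) => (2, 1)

// 67. maze.sense(dir→north) => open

// 68. stack.push(x→north) => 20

// 69. maze.move(dir→north) => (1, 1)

// 70. maze.sense(dir→west) => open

// 71. stack.push(x→west) => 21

// 72. maze.move(dir→west) => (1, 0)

// 73. maze.sense(dir→north) => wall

// 74. stack.pop() => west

// 75. maze.move(dir→east) => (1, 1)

// 76. maze.sense(dir→north) => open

// 77. stack.push(x→north) => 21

// 78. maze.move(dir→north) => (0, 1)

// 79. maze.sense(dir→east) => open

// 80. stack.push(x→east) => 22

// 81. maze.move(dir→east) => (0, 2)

// 82. stack.pop() => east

// 83. maze.move(dir→west) => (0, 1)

// 84. stack.pop() => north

// 85. maze.move(dir→south) => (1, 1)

// 86. stack.pop() => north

// 87. maze.move(dir→south) => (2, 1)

// 88. stack.pop() => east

// 89. maze.move(dir→west) => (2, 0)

// 90. stack.pop() => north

// 91. maze.move(dir→south) => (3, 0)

// 92. stack.pop() => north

// 93. maze.move(dir→south) => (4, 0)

// 94. stack.pop() => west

// 95. maze.move(dir→east) => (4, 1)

// 96. stack.pop() => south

// 97. maze.move(dir→north) => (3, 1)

// 98. stack.pop() => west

// 99. maze.move(dir→east) => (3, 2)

// 100. maze.sense(dir→east) => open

// 101. stack.push(x→east) => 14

// 102. maze.move(dir→east) => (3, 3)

// 103. maze.sense(dir→south) => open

// 104. stack.push(x→south) => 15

// 105. maze.move(dir→south) => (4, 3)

// 106. maze.sense(dir→east) => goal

// 107. maze.move(dir→east) => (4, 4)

Answer: (4, 4)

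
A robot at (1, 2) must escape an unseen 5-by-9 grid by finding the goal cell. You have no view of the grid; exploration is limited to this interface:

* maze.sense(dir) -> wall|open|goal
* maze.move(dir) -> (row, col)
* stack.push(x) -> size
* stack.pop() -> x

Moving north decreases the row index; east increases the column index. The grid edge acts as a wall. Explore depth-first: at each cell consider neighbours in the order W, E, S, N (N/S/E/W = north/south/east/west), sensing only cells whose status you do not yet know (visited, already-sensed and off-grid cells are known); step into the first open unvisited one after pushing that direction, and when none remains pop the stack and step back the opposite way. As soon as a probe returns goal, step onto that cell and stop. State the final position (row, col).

I use maze.sense using dir='west', giving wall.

I use maze.sense using dir='east', — result: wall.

Using maze.sense using dir='south', which returns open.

Using stack.push using x='south', : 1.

I run maze.move using dir='south', and observe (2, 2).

I call maze.sense using dir='west', giving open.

Then stack.push using x='west', and observe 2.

Invoking maze.move using dir='west', : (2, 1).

Next I call maze.sense using dir='west', and see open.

Now I run stack.push using x='west', and observe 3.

Next I call maze.move using dir='west', giving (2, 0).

I use maze.sense using dir='south', : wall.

I try maze.sense using dir='north', which returns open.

I run stack.push using x='north', and get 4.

Now I run maze.move using dir='north', → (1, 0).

Calling maze.sense using dir='north', → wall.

I call stack.pop, and get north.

Calling maze.move using dir='south', and see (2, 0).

I invoke stack.pop, and get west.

Invoking maze.move using dir='east', giving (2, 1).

Next I call maze.sense using dir='south', and see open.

I call stack.push using x='south', : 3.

I call maze.move using dir='south', and see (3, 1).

I run maze.sense using dir='east', yielding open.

I use stack.push using x='east', : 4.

Now I run maze.move using dir='east', which returns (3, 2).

Calling maze.sense using dir='east', yielding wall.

I try maze.sense using dir='south', — result: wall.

Using stack.pop(), and observe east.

Calling maze.move using dir='west', and see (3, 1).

I call maze.sense using dir='south', → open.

I invoke stack.push using x='south', and get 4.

Then maze.move using dir='south', and see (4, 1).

I run maze.sense using dir='west', — result: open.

I use stack.push using x='west', and get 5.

Using maze.move using dir='west', — result: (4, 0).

Invoking stack.pop(), and see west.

I use maze.move using dir='east', which returns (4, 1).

Next I call stack.pop(), and observe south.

Now I run maze.move using dir='north', and observe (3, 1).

I run stack.pop(), : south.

Next I call maze.move using dir='north', and get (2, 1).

Then stack.pop, yielding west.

Invoking maze.move using dir='east', and observe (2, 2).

Next I call maze.sense using dir='east', → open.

Using stack.push using x='east', — result: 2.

Using maze.move using dir='east', and see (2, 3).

I invoke maze.sense using dir='east', and get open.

Now I run stack.push using x='east', yielding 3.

Next I call maze.move using dir='east', and see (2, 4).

Calling maze.sense using dir='east', which returns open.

Invoking stack.push using x='east', which returns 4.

I run maze.move using dir='east', and see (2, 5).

I try maze.sense using dir='east', — result: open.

Now I run stack.push using x='east', yielding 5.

Calling maze.move using dir='east', yielding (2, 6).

I run maze.sense using dir='east', and get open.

Calling stack.push using x='east', and see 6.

Next I call maze.move using dir='east', — result: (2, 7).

I use maze.sense using dir='east', and see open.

Now I run stack.push using x='east', yielding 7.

I try maze.move using dir='east', yielding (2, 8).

I try maze.sense using dir='south', which returns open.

Invoking stack.push using x='south', which returns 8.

Next I call maze.move using dir='south', which returns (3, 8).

Next I call maze.sense using dir='west', which returns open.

I use stack.push using x='west', and get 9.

Now I run maze.move using dir='west', : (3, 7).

Calling maze.sense using dir='west', and get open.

Invoking stack.push using x='west', yielding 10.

I use maze.move using dir='west', giving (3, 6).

I call maze.sense using dir='west', and observe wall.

Invoking maze.sense using dir='south', and see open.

Then stack.push using x='south', → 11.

I invoke maze.move using dir='south', yielding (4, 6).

Calling maze.sense using dir='west', yielding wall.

I invoke maze.sense using dir='east', and get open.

Now I run stack.push using x='east', and see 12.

Using maze.move using dir='east', : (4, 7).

I invoke maze.sense using dir='east', giving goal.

I try maze.move using dir='east', and observe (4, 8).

Answer: (4, 8)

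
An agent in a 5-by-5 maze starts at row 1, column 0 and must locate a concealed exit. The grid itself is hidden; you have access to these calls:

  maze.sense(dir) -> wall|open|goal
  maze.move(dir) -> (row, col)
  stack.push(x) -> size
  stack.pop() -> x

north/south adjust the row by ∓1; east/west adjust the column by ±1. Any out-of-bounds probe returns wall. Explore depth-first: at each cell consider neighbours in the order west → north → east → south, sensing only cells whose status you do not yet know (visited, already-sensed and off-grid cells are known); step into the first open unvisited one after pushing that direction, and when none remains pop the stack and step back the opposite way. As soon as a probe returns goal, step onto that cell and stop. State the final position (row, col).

Calling maze.sense(dir=north), which returns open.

Invoking stack.push(x=north), which returns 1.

I call maze.move(dir=north), and observe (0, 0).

I call maze.sense(dir=east), : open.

I use stack.push(x=east), : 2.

I call maze.move(dir=east), and get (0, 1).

I invoke maze.sense(dir=east), yielding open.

I invoke stack.push(x=east), → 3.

Then maze.move(dir=east), : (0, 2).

Invoking maze.sense(dir=east), which returns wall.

I call maze.sense(dir=south), — result: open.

I use stack.push(x=south), — result: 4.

I invoke maze.move(dir=south), and observe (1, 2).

Invoking maze.sense(dir=west), → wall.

Now I run maze.sense(dir=east), yielding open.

Using stack.push(x=east), : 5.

I try maze.move(dir=east), and see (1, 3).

Next I call maze.sense(dir=east), → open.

Now I run stack.push(x=east), and see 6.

I invoke maze.move(dir=east), : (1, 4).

Using maze.sense(dir=north), : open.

I call stack.push(x=north), and get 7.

Then maze.move(dir=north), and see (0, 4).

Now I run stack.pop(), and observe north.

Next I call maze.move(dir=south), yielding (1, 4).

I call maze.sense(dir=south), : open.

Calling stack.push(x=south), giving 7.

Calling maze.move(dir=south), — result: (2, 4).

Next I call maze.sense(dir=west), → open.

I call stack.push(x=west), and get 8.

I use maze.move(dir=west), which returns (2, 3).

Next I call maze.sense(dir=west), and get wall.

I try maze.sense(dir=south), and get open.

Then stack.push(x=south), yielding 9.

Then maze.move(dir=south), and get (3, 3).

Calling maze.sense(dir=west), giving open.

Invoking stack.push(x=west), and observe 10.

Then maze.move(dir=west), which returns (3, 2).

I use maze.sense(dir=west), which returns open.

Then stack.push(x=west), giving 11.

I run maze.move(dir=west), which returns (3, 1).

I invoke maze.sense(dir=west), → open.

I run stack.push(x=west), yielding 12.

Calling maze.move(dir=west), and observe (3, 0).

Calling maze.sense(dir=north), yielding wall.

I invoke maze.sense(dir=south), which returns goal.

I try maze.move(dir=south), and see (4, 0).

Answer: (4, 0)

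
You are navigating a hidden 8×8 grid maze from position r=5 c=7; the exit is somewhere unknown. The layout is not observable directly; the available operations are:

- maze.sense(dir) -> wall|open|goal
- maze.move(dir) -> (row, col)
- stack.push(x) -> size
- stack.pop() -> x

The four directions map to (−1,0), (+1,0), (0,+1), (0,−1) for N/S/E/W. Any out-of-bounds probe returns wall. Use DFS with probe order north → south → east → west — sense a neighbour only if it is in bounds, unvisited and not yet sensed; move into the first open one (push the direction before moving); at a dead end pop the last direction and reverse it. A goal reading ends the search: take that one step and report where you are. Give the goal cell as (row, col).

-> sense(dir: north)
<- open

-> push(x: north)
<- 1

-> move(dir: north)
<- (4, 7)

-> sense(dir: north)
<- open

-> push(x: north)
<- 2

-> move(dir: north)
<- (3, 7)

-> sense(dir: north)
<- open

-> push(x: north)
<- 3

-> move(dir: north)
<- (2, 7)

-> sense(dir: north)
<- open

-> push(x: north)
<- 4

-> move(dir: north)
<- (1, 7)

-> sense(dir: north)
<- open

-> push(x: north)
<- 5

-> move(dir: north)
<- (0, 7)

-> sense(dir: west)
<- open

-> push(x: west)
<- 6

-> move(dir: west)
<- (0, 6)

-> sense(dir: south)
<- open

-> push(x: south)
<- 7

-> move(dir: south)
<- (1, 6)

-> sense(dir: south)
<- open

-> push(x: south)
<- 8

-> move(dir: south)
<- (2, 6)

-> sense(dir: south)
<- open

-> push(x: south)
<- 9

-> move(dir: south)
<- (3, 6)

-> sense(dir: south)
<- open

-> push(x: south)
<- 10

-> move(dir: south)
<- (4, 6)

-> sense(dir: south)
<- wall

-> sense(dir: west)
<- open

-> push(x: west)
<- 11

-> move(dir: west)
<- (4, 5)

-> sense(dir: north)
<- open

-> push(x: north)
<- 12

-> move(dir: north)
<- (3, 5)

-> sense(dir: north)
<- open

-> push(x: north)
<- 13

-> move(dir: north)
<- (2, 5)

-> sense(dir: north)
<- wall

-> sense(dir: west)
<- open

-> push(x: west)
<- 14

-> move(dir: west)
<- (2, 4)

-> sense(dir: north)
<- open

-> push(x: north)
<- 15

-> move(dir: north)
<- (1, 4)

-> sense(dir: north)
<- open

-> push(x: north)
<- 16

-> move(dir: north)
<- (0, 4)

-> sense(dir: east)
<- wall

-> sense(dir: west)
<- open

-> push(x: west)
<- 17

-> move(dir: west)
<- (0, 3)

-> sense(dir: south)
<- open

-> push(x: south)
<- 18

-> move(dir: south)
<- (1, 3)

-> sense(dir: south)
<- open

-> push(x: south)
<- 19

-> move(dir: south)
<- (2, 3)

-> sense(dir: south)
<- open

-> push(x: south)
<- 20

-> move(dir: south)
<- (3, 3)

-> sense(dir: south)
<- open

-> push(x: south)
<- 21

-> move(dir: south)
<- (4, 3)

-> sense(dir: south)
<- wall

-> sense(dir: east)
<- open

-> push(x: east)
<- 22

-> move(dir: east)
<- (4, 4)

-> sense(dir: north)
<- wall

-> sense(dir: south)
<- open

-> push(x: south)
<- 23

-> move(dir: south)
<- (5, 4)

-> sense(dir: south)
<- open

-> push(x: south)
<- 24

-> move(dir: south)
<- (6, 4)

-> sense(dir: south)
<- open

-> push(x: south)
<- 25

-> move(dir: south)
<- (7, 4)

-> sense(dir: east)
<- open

-> push(x: east)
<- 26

-> move(dir: east)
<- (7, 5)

-> sense(dir: north)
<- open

-> push(x: north)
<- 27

-> move(dir: north)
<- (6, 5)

-> sense(dir: north)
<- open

-> push(x: north)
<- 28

-> move(dir: north)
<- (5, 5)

-> pop()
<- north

-> move(dir: south)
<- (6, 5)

-> sense(dir: east)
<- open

-> push(x: east)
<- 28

-> move(dir: east)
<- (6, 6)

-> sense(dir: south)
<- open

-> push(x: south)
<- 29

-> move(dir: south)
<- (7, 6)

-> sense(dir: east)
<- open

-> push(x: east)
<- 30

-> move(dir: east)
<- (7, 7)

-> sense(dir: north)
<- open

-> push(x: north)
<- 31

-> move(dir: north)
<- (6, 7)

-> pop()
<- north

-> move(dir: south)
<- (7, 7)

-> pop()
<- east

-> move(dir: west)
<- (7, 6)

-> pop()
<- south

-> move(dir: north)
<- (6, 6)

-> pop()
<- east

-> move(dir: west)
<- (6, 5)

-> pop()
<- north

-> move(dir: south)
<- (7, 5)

-> pop()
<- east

-> move(dir: west)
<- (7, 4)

-> sense(dir: west)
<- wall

-> pop()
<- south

-> move(dir: north)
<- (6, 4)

-> sense(dir: west)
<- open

-> push(x: west)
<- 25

-> move(dir: west)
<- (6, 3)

-> sense(dir: west)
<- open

-> push(x: west)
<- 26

-> move(dir: west)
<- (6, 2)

-> sense(dir: north)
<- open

-> push(x: north)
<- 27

-> move(dir: north)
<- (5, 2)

-> sense(dir: north)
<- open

-> push(x: north)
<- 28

-> move(dir: north)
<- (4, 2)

-> sense(dir: north)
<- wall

-> sense(dir: west)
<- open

-> push(x: west)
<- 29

-> move(dir: west)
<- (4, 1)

-> sense(dir: north)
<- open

-> push(x: north)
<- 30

-> move(dir: north)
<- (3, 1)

-> sense(dir: north)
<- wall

-> sense(dir: west)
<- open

-> push(x: west)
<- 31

-> move(dir: west)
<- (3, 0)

-> sense(dir: north)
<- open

-> push(x: north)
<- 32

-> move(dir: north)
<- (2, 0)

-> sense(dir: north)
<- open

-> push(x: north)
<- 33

-> move(dir: north)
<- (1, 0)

-> sense(dir: north)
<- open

-> push(x: north)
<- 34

-> move(dir: north)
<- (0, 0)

-> sense(dir: east)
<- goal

-> move(dir: east)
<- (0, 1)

Answer: (0, 1)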